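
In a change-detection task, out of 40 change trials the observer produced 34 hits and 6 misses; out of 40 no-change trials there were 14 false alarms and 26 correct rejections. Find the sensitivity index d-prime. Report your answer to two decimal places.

d-prime = 1.42

H = 34/40 = 0.8500
FA = 14/40 = 0.3500
Φ⁻¹(H) = Φ⁻¹(0.8500) = 1.036
Φ⁻¹(FA) = Φ⁻¹(0.3500) = -0.385
d' = z(H) − z(FA) = 1.036 − (-0.385) = 1.421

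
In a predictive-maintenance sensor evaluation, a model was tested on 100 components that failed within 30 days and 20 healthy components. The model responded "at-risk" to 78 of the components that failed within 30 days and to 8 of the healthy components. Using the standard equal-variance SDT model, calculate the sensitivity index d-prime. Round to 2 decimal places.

d-prime = 1.03

H = 78/100 = 0.7800
FA = 8/20 = 0.4000
z(H) = 0.7722
z(FA) = -0.2533
d' = z(H) − z(FA) = 0.7722 − (-0.2533) = 1.0255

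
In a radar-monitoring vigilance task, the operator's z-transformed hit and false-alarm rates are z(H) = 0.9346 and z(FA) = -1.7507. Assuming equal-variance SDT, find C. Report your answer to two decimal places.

c = −½·[z(H) + z(FA)] = −½·(0.9346 + (-1.7507)) = 0.40805

C = 0.41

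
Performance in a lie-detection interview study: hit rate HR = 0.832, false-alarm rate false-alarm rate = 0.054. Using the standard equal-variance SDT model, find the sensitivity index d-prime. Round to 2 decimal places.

d-prime = 2.57

z(H) = 0.9621
z(FA) = -1.6072
d' = z(H) − z(FA) = 0.9621 − (-1.6072) = 2.5693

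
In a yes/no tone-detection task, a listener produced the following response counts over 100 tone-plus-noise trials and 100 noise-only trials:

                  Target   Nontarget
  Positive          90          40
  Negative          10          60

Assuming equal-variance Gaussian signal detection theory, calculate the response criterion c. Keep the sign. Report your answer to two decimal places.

c = -0.51

H = 90/100 = 0.9000
FA = 40/100 = 0.4000
z(0.9000) = 1.2816, z(0.4000) = -0.2533
c = −½·[z(H) + z(FA)] = −0.5 × (1.2816 + (-0.2533)) = -0.51415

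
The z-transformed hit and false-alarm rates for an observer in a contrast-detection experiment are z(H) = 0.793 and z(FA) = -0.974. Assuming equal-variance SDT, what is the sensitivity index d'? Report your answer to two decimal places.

d' = 1.77

d' = z(H) − z(FA) = 0.793 − (-0.974) = 1.767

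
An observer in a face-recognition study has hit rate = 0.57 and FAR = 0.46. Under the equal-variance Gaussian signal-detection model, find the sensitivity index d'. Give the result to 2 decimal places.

Φ⁻¹(H) = Φ⁻¹(0.57) = 0.176
Φ⁻¹(FA) = Φ⁻¹(0.46) = -0.100
d' = z(H) − z(FA) = 0.176 − (-0.100) = 0.276

d' = 0.28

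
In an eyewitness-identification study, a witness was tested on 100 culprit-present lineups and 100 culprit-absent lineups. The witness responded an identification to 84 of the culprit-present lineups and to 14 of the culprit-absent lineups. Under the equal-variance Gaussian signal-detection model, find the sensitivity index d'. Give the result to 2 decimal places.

d' = 2.07

H = 84/100 = 0.8400
FA = 14/100 = 0.1400
z(0.8400) = 0.994, z(0.1400) = -1.080
d' = z(H) − z(FA) = 0.994 − (-1.080) = 2.074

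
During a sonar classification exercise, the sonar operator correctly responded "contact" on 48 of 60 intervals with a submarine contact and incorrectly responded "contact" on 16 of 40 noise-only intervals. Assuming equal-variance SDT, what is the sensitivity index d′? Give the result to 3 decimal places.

d′ = 1.095

H = 48/60 = 0.8000
FA = 16/40 = 0.4000
Φ⁻¹(H) = Φ⁻¹(0.8000) = 0.8416
Φ⁻¹(FA) = Φ⁻¹(0.4000) = -0.2533
d' = z(H) − z(FA) = 0.8416 − (-0.2533) = 1.0949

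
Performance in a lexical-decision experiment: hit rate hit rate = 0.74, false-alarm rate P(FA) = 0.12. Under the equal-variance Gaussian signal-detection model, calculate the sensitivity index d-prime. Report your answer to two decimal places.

z(H) = z(0.74) = 0.6433
z(FA) = z(0.12) = -1.1750
d' = z(H) − z(FA) = 0.6433 − (-1.1750) = 1.8183

d-prime = 1.82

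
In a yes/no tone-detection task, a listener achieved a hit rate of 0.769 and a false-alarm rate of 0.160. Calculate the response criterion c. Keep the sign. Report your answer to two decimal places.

z(0.769) = 0.7356, z(0.160) = -0.9945
c = −½·[z(H) + z(FA)] = −0.5 × (0.7356 + (-0.9945)) = 0.12945

c = 0.13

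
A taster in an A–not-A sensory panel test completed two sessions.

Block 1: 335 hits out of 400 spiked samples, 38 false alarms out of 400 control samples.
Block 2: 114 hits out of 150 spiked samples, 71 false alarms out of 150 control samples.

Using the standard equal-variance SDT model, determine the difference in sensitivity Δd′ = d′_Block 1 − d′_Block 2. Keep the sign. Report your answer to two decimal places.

Block 1: z(0.8375) = 0.984, z(0.0950) = -1.311, d' = 2.295
Block 2: z(0.7600) = 0.706, z(0.4733) = -0.067, d' = 0.773
Δd' = d'_Block 1 − d'_Block 2 = 2.295 − 0.773 = 1.522
Block 1 has the higher sensitivity.

Δd′ = 1.52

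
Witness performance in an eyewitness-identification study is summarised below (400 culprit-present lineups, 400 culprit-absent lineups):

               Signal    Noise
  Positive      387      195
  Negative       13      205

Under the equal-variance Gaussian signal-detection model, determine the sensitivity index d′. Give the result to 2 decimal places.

H = 387/400 = 0.9675
FA = 195/400 = 0.4875
Φ⁻¹(H) = 1.845
Φ⁻¹(FA) = -0.031
d' = z(H) − z(FA) = 1.845 − (-0.031) = 1.876

d′ = 1.88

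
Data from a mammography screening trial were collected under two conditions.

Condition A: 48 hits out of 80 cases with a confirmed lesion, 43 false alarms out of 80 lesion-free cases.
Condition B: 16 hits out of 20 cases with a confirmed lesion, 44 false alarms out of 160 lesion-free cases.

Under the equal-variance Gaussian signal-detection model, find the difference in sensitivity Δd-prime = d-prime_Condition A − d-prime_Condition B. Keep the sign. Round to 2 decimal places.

Δd-prime = -1.28

Condition A: z(0.6000) = 0.253, z(0.5375) = 0.094, d' = 0.159
Condition B: z(0.8000) = 0.842, z(0.2750) = -0.598, d' = 1.440
Δd' = d'_Condition A − d'_Condition B = 0.159 − 1.440 = -1.281
Condition B has the higher sensitivity.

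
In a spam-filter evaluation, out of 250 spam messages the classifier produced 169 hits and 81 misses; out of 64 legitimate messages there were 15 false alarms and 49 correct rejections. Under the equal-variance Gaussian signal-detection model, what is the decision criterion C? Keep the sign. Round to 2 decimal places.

C = 0.13

H = 169/250 = 0.6760
FA = 15/64 = 0.2344
Φ⁻¹(0.6760) = 0.4565, Φ⁻¹(0.2344) = -0.7244
c = −½·[z(H) + z(FA)] = −0.5 × (0.4565 + (-0.7244)) = 0.13395
c > 0: the classifier has a conservative response bias.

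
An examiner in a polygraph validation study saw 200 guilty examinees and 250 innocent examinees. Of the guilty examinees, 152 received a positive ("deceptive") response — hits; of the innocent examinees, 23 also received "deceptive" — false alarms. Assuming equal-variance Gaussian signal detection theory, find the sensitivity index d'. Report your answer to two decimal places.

d' = 2.03

H = 152/200 = 0.7600
FA = 23/250 = 0.0920
Φ⁻¹(0.7600) = 0.7063, Φ⁻¹(0.0920) = -1.3285
d' = z(H) − z(FA) = 0.7063 − (-1.3285) = 2.0348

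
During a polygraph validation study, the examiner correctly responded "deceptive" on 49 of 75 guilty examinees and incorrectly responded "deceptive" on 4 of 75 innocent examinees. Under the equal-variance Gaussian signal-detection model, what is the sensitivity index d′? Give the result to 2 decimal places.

d′ = 2.01

H = 49/75 = 0.6533
FA = 4/75 = 0.0533
z(H) = z(0.6533) = 0.3942
z(FA) = z(0.0533) = -1.6137
d' = z(H) − z(FA) = 0.3942 − (-1.6137) = 2.0079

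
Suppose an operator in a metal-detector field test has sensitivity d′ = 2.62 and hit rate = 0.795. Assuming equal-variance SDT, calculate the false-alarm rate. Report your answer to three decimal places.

false-alarm rate = 0.036

z(hit rate) = z(0.795) = 0.8239
z(FA) = z(H) − d' = 0.8239 − 2.62 = -1.7961
false-alarm rate = Φ(-1.7961) = 0.0362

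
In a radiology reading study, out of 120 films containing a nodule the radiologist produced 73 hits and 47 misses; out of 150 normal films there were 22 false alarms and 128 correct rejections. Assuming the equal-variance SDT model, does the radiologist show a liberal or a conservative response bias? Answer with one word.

z(H) = 0.275, z(FA) = -1.051
c = −½·(z(H) + z(FA)) = 0.388
c > 0 → conservative criterion (biased toward responding “no”).

conservative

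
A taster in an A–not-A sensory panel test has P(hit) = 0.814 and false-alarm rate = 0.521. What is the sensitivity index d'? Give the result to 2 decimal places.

d' = 0.84

Φ⁻¹(0.814) = 0.893, Φ⁻¹(0.521) = 0.053
d' = z(H) − z(FA) = 0.893 − 0.053 = 0.840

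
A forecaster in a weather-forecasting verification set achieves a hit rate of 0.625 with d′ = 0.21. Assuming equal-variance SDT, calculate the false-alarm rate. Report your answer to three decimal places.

z(hit rate) = z(0.625) = 0.3186
z(FA) = z(H) − d' = 0.3186 − 0.21 = 0.1086
false-alarm rate = Φ(0.1086) = 0.5432

false-alarm rate = 0.543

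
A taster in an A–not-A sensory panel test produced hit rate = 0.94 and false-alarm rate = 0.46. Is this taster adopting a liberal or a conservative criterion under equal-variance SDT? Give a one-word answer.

liberal

z(H) = 1.555, z(FA) = -0.100
c = −½·(z(H) + z(FA)) = -0.7275
c < 0 → liberal criterion (biased toward responding “yes”).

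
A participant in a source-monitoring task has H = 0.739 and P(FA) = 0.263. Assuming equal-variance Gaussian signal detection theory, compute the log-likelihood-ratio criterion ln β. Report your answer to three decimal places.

ln β = -0.004

z(H) = z(0.739) = 0.6403
z(FA) = z(0.263) = -0.6341
ln β = −½·[z(H)² − z(FA)²] = −0.5 × (0.4100 − 0.4021) = -0.00395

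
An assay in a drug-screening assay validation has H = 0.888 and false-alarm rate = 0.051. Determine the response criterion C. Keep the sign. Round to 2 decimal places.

Φ⁻¹(H) = Φ⁻¹(0.888) = 1.216
Φ⁻¹(FA) = Φ⁻¹(0.051) = -1.635
c = −½·[z(H) + z(FA)] = −0.5 × (1.216 + (-1.635)) = 0.2095
c > 0: the assay has a conservative response bias.

C = 0.21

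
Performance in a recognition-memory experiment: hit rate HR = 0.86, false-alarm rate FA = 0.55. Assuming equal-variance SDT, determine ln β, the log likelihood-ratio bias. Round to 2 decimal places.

z(0.86) = 1.080, z(0.55) = 0.126
ln β = −½·[z(H)² − z(FA)²] = −0.5 × (1.166 − 0.016) = -0.575

ln β = -0.58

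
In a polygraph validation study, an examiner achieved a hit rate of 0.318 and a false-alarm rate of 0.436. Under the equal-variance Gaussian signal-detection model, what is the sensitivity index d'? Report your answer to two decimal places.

z(0.318) = -0.4733, z(0.436) = -0.1611
d' = z(H) − z(FA) = -0.4733 − (-0.1611) = -0.3122

d' = -0.31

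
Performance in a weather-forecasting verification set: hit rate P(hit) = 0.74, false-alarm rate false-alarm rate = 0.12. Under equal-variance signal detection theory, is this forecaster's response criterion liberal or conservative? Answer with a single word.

z(H) = 0.643, z(FA) = -1.175
c = −½·(z(H) + z(FA)) = 0.266
c > 0 → conservative criterion (biased toward responding “no”).

conservative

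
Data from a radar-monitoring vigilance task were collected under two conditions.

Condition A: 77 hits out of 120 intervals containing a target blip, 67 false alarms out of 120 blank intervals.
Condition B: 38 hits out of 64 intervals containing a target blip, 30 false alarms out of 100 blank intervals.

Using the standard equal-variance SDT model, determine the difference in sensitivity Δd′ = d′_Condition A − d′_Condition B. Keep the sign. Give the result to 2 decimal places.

Condition A: z(0.6417) = 0.363, z(0.5583) = 0.147, d' = 0.216
Condition B: z(0.5938) = 0.237, z(0.3000) = -0.524, d' = 0.761
Δd' = d'_Condition A − d'_Condition B = 0.216 − 0.761 = -0.545
Condition B has the higher sensitivity.

Δd′ = -0.55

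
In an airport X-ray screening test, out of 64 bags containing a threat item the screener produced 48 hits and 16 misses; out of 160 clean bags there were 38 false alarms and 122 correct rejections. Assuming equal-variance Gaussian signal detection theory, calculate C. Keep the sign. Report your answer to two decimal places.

H = 48/64 = 0.7500
FA = 38/160 = 0.2375
Φ⁻¹(H) = Φ⁻¹(0.7500) = 0.674
Φ⁻¹(FA) = Φ⁻¹(0.2375) = -0.714
c = −½·[z(H) + z(FA)] = −0.5 × (0.674 + (-0.714)) = 0.020
c > 0: the screener has a conservative response bias.

C = 0.02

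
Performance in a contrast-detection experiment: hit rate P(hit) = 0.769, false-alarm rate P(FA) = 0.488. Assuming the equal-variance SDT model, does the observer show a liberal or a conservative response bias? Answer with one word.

liberal

z(H) = 0.736, z(FA) = -0.030
c = −½·(z(H) + z(FA)) = -0.353
c < 0 → liberal criterion (biased toward responding “yes”).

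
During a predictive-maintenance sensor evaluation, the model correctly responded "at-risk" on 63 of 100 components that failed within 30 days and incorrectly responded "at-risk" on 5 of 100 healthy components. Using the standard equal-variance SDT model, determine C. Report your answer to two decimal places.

H = 63/100 = 0.6300
FA = 5/100 = 0.0500
z(H) = z(0.6300) = 0.3319
z(FA) = z(0.0500) = -1.6449
c = −½·[z(H) + z(FA)] = −0.5 × (0.3319 + (-1.6449)) = 0.6565
c > 0: the model has a conservative response bias.

C = 0.66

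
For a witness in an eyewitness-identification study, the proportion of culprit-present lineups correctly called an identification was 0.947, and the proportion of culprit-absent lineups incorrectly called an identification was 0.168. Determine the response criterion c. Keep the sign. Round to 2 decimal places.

c = -0.33

z(H) = 1.6164
z(FA) = -0.9621
c = −½·[z(H) + z(FA)] = −0.5 × (1.6164 + (-0.9621)) = -0.32715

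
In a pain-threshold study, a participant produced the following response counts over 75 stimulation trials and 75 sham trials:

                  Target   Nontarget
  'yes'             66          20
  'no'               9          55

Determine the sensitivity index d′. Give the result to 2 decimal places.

H = 66/75 = 0.8800
FA = 20/75 = 0.2667
Φ⁻¹(0.8800) = 1.175, Φ⁻¹(0.2667) = -0.623
d' = z(H) − z(FA) = 1.175 − (-0.623) = 1.798

d′ = 1.80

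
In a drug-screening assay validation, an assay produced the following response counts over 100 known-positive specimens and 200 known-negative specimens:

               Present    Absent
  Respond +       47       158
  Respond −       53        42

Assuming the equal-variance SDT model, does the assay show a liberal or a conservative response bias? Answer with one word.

z(H) = -0.075, z(FA) = 0.806
c = −½·(z(H) + z(FA)) = -0.3655
c < 0 → liberal criterion (biased toward responding “yes”).

liberal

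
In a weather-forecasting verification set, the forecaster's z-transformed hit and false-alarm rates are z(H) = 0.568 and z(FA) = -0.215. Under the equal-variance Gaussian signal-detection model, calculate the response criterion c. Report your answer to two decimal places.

c = -0.18

c = −½·[z(H) + z(FA)] = −½·(0.568 + (-0.215)) = -0.1765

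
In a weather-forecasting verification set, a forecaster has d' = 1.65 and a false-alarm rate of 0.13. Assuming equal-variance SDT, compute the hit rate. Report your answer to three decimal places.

hit rate = 0.700

z(false-alarm rate) = z(0.13) = -1.1264
z(H) = z(FA) + d' = -1.1264 + 1.65 = 0.5236
hit rate = Φ(0.5236) = 0.6997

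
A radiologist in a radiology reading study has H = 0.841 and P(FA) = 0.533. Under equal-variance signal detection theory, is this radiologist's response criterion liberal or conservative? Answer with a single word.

z(H) = 0.999, z(FA) = 0.083
c = −½·(z(H) + z(FA)) = -0.541
c < 0 → liberal criterion (biased toward responding “yes”).

liberal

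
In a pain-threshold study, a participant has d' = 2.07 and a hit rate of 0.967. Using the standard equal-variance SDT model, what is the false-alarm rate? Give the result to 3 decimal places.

z(hit rate) = z(0.967) = 1.8384
z(FA) = z(H) − d' = 1.8384 − 2.07 = -0.2316
false-alarm rate = Φ(-0.2316) = 0.4084

false-alarm rate = 0.408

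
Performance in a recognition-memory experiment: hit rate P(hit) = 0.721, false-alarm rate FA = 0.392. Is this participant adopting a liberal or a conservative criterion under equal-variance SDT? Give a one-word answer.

z(H) = 0.586, z(FA) = -0.274
c = −½·(z(H) + z(FA)) = -0.156
c < 0 → liberal criterion (biased toward responding “yes”).

liberal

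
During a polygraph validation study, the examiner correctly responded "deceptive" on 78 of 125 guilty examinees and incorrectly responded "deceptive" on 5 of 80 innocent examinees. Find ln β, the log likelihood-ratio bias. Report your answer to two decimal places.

ln β = 1.13

H = 78/125 = 0.6240
FA = 5/80 = 0.0625
z(H) = 0.316
z(FA) = -1.534
ln β = −½·[z(H)² − z(FA)²] = −0.5 × (0.100 − 2.353) = 1.1265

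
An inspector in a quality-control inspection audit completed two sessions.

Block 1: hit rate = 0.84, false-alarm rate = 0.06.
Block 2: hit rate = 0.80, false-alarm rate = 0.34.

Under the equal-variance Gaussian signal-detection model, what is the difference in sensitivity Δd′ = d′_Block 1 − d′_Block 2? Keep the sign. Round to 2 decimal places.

Δd′ = 1.30

Block 1: z(0.84) = 0.994, z(0.06) = -1.555, d' = 2.549
Block 2: z(0.80) = 0.842, z(0.34) = -0.412, d' = 1.254
Δd' = d'_Block 1 − d'_Block 2 = 2.549 − 1.254 = 1.295
Block 1 has the higher sensitivity.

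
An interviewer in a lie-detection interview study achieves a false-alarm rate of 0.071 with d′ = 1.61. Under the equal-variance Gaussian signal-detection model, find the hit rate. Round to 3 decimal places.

hit rate = 0.556

z(false-alarm rate) = z(0.071) = -1.4684
z(H) = z(FA) + d' = -1.4684 + 1.61 = 0.1416
hit rate = Φ(0.1416) = 0.5563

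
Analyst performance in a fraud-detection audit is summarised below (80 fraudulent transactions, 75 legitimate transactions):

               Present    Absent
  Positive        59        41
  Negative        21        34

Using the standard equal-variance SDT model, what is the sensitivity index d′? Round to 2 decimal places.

H = 59/80 = 0.7375
FA = 41/75 = 0.5467
z(0.7375) = 0.6357, z(0.5467) = 0.1173
d' = z(H) − z(FA) = 0.6357 − 0.1173 = 0.5184

d′ = 0.52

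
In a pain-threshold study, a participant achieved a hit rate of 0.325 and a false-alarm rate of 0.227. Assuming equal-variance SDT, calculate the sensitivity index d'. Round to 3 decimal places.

d' = 0.295

z(H) = -0.4538
z(FA) = -0.7488
d' = z(H) − z(FA) = -0.4538 − (-0.7488) = 0.2950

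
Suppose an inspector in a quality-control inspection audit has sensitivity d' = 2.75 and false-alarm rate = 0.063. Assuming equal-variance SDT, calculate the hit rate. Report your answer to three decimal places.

hit rate = 0.889

z(false-alarm rate) = z(0.063) = -1.5301
z(H) = z(FA) + d' = -1.5301 + 2.75 = 1.2199
hit rate = Φ(1.2199) = 0.8887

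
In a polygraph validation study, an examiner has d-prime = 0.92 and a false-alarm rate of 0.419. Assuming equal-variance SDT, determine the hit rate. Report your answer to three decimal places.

hit rate = 0.763

z(false-alarm rate) = z(0.419) = -0.2045
z(H) = z(FA) + d' = -0.2045 + 0.92 = 0.7155
hit rate = Φ(0.7155) = 0.7628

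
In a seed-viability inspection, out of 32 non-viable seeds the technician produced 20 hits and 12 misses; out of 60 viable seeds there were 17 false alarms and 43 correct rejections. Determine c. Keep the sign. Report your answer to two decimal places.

H = 20/32 = 0.6250
FA = 17/60 = 0.2833
Φ⁻¹(H) = 0.319
Φ⁻¹(FA) = -0.573
c = −½·[z(H) + z(FA)] = −0.5 × (0.319 + (-0.573)) = 0.127

c = 0.13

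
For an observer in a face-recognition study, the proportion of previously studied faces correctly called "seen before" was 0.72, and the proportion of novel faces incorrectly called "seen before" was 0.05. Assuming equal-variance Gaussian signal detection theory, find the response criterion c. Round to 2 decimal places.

c = 0.53

z(H) = 0.5828
z(FA) = -1.6449
c = −½·[z(H) + z(FA)] = −0.5 × (0.5828 + (-1.6449)) = 0.53105
c > 0: the observer has a conservative response bias.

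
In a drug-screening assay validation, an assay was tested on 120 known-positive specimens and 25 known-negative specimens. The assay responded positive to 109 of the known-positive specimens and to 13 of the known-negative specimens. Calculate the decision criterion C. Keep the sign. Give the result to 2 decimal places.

H = 109/120 = 0.9083
FA = 13/25 = 0.5200
z(0.9083) = 1.3304, z(0.5200) = 0.0502
c = −½·[z(H) + z(FA)] = −0.5 × (1.3304 + 0.0502) = -0.6903

C = -0.69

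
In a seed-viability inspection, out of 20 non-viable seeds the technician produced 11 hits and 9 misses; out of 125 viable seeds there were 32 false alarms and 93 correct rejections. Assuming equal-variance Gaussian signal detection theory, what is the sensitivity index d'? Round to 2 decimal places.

H = 11/20 = 0.5500
FA = 32/125 = 0.2560
z(H) = 0.1257
z(FA) = -0.6557
d' = z(H) − z(FA) = 0.1257 − (-0.6557) = 0.7814

d' = 0.78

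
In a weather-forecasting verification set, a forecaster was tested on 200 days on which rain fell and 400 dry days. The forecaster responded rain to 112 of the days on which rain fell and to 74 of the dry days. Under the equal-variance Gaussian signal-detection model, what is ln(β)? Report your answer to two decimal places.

ln β = 0.39

H = 112/200 = 0.5600
FA = 74/400 = 0.1850
Φ⁻¹(H) = 0.151
Φ⁻¹(FA) = -0.896
ln β = −½·[z(H)² − z(FA)²] = −0.5 × (0.023 − 0.803) = 0.390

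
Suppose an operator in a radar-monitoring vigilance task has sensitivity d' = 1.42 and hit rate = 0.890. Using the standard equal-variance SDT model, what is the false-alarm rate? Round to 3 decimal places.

z(hit rate) = z(0.890) = 1.2265
z(FA) = z(H) − d' = 1.2265 − 1.42 = -0.1935
false-alarm rate = Φ(-0.1935) = 0.4233

false-alarm rate = 0.423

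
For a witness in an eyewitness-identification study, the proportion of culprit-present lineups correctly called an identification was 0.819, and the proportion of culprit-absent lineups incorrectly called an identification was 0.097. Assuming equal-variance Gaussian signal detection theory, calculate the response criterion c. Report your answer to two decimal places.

c = 0.19

z(H) = z(0.819) = 0.912
z(FA) = z(0.097) = -1.299
c = −½·[z(H) + z(FA)] = −0.5 × (0.912 + (-1.299)) = 0.1935
c > 0: the witness has a conservative response bias.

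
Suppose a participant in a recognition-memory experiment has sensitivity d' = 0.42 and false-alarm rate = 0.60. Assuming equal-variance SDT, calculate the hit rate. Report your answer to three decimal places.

z(false-alarm rate) = z(0.60) = 0.2533
z(H) = z(FA) + d' = 0.2533 + 0.42 = 0.6733
hit rate = Φ(0.6733) = 0.7496

hit rate = 0.750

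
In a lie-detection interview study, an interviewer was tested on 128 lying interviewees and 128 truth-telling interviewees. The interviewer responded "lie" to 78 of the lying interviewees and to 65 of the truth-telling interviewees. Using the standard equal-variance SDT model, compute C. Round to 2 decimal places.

C = -0.15

H = 78/128 = 0.6094
FA = 65/128 = 0.5078
z(H) = z(0.6094) = 0.278
z(FA) = z(0.5078) = 0.020
c = −½·[z(H) + z(FA)] = −0.5 × (0.278 + 0.020) = -0.149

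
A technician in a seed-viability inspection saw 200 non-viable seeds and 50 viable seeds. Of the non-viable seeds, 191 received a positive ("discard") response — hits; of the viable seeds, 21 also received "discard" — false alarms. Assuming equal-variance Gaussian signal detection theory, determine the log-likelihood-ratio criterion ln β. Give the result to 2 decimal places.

ln β = -1.42

H = 191/200 = 0.9550
FA = 21/50 = 0.4200
z(H) = z(0.9550) = 1.695
z(FA) = z(0.4200) = -0.202
ln β = −½·[z(H)² − z(FA)²] = −0.5 × (2.873 − 0.041) = -1.416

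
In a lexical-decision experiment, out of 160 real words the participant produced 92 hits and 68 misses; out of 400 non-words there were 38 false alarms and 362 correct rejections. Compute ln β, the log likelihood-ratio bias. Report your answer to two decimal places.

H = 92/160 = 0.5750
FA = 38/400 = 0.0950
z(H) = 0.189
z(FA) = -1.311
ln β = −½·[z(H)² − z(FA)²] = −0.5 × (0.036 − 1.719) = 0.8415

ln β = 0.84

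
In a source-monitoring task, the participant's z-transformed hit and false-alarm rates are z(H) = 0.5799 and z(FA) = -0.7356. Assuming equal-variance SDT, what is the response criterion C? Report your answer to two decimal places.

C = 0.08

c = −½·[z(H) + z(FA)] = −½·(0.5799 + (-0.7356)) = 0.07785
c > 0: the participant has a conservative response bias.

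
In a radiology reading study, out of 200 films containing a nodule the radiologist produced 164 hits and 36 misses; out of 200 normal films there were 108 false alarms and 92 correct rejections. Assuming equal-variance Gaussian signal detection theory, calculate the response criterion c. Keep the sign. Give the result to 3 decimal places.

c = -0.508

H = 164/200 = 0.8200
FA = 108/200 = 0.5400
Φ⁻¹(H) = 0.9154
Φ⁻¹(FA) = 0.1004
c = −½·[z(H) + z(FA)] = −0.5 × (0.9154 + 0.1004) = -0.5079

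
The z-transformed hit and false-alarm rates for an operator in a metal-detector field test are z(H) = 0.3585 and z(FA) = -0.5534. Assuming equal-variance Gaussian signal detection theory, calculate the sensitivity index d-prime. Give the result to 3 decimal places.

d-prime = 0.912

d' = z(H) − z(FA) = 0.3585 − (-0.5534) = 0.9119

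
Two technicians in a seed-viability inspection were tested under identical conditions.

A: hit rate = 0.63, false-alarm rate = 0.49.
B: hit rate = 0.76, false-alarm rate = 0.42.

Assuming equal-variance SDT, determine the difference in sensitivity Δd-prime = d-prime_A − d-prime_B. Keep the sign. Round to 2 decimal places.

Δd-prime = -0.55

A: z(0.63) = 0.332, z(0.49) = -0.025, d' = 0.357
B: z(0.76) = 0.706, z(0.42) = -0.202, d' = 0.908
Δd' = d'_A − d'_B = 0.357 − 0.908 = -0.551
B has the higher sensitivity.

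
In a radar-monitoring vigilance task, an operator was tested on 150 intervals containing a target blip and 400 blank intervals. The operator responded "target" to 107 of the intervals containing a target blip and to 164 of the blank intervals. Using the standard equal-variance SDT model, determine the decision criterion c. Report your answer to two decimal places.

c = -0.17

H = 107/150 = 0.7133
FA = 164/400 = 0.4100
z(H) = 0.563
z(FA) = -0.228
c = −½·[z(H) + z(FA)] = −0.5 × (0.563 + (-0.228)) = -0.1675
c < 0: the operator has a liberal response bias.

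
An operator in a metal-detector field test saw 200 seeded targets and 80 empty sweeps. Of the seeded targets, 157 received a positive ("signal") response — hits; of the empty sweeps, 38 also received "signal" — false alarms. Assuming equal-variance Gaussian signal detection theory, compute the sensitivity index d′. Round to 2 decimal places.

H = 157/200 = 0.7850
FA = 38/80 = 0.4750
z(0.7850) = 0.789, z(0.4750) = -0.063
d' = z(H) − z(FA) = 0.789 − (-0.063) = 0.852

d′ = 0.85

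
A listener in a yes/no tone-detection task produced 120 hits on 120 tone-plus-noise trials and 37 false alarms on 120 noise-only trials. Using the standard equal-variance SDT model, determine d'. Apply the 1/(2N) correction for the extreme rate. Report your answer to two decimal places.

d' = 3.14

The hit rate is 120/120 = 1, so apply the 1/(2N) correction: H → 1 − 1/(2·120) = 0.99583.
z(H) = z(0.99583) = 2.638
z(FA) = z(0.30833) = -0.501
d' = 2.638 − (-0.501) = 3.139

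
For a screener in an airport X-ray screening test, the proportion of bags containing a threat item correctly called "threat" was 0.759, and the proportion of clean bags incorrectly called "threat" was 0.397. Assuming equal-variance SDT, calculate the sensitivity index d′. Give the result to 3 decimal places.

d′ = 0.964

z(H) = 0.7031
z(FA) = -0.2611
d' = z(H) − z(FA) = 0.7031 − (-0.2611) = 0.9642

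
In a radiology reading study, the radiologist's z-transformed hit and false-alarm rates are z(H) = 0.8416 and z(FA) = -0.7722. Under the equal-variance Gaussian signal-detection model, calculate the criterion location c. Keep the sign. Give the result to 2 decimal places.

c = -0.03

c = −½·[z(H) + z(FA)] = −½·(0.8416 + (-0.7722)) = -0.0347
c < 0: the radiologist has a liberal response bias.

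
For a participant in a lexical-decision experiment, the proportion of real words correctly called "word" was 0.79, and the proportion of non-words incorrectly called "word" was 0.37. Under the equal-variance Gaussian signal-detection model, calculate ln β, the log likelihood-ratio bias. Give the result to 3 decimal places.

z(H) = z(0.79) = 0.8064
z(FA) = z(0.37) = -0.3319
ln β = −½·[z(H)² − z(FA)²] = −0.5 × (0.6503 − 0.1102) = -0.27005

ln β = -0.270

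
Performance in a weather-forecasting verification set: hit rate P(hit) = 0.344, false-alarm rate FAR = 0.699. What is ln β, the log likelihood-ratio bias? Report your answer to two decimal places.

ln β = 0.06

Φ⁻¹(H) = Φ⁻¹(0.344) = -0.402
Φ⁻¹(FA) = Φ⁻¹(0.699) = 0.522
ln β = −½·[z(H)² − z(FA)²] = −0.5 × (0.162 − 0.272) = 0.055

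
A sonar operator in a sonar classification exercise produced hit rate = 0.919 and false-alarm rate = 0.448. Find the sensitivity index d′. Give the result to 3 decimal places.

z(H) = z(0.919) = 1.3984
z(FA) = z(0.448) = -0.1307
d' = z(H) − z(FA) = 1.3984 − (-0.1307) = 1.5291

d′ = 1.529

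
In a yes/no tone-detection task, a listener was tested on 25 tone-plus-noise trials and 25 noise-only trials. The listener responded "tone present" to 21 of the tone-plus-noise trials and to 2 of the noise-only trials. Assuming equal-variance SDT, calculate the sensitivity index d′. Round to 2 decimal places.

H = 21/25 = 0.8400
FA = 2/25 = 0.0800
z(0.8400) = 0.994, z(0.0800) = -1.405
d' = z(H) − z(FA) = 0.994 − (-1.405) = 2.399

d′ = 2.40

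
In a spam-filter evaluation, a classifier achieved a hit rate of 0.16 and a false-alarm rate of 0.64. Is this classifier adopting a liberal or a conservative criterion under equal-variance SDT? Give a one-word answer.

z(H) = -0.994, z(FA) = 0.358
c = −½·(z(H) + z(FA)) = 0.318
c > 0 → conservative criterion (biased toward responding “no”).

conservative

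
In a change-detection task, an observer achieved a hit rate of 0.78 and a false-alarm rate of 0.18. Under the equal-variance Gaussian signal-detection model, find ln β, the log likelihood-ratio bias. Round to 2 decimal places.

ln β = 0.12

z(H) = z(0.78) = 0.772
z(FA) = z(0.18) = -0.915
ln β = −½·[z(H)² − z(FA)²] = −0.5 × (0.596 − 0.837) = 0.1205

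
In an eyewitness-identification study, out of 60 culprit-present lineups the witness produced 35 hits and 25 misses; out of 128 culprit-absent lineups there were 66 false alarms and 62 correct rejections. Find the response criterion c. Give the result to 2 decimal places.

H = 35/60 = 0.5833
FA = 66/128 = 0.5156
z(0.5833) = 0.2103, z(0.5156) = 0.0391
c = −½·[z(H) + z(FA)] = −0.5 × (0.2103 + 0.0391) = -0.1247

c = -0.12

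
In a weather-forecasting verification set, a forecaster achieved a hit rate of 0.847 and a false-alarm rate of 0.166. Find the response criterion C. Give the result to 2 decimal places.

C = -0.03

z(H) = 1.024
z(FA) = -0.970
c = −½·[z(H) + z(FA)] = −0.5 × (1.024 + (-0.970)) = -0.027
c < 0: the forecaster has a liberal response bias.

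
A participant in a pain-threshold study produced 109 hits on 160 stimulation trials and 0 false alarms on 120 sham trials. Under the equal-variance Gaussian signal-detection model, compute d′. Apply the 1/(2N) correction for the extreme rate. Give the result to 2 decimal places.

The false-alarm rate is 0/120 = 0, so apply the 1/(2N) correction: FA → 1/(2·120) = 0.00417.
z(H) = z(0.68125) = 0.471
z(FA) = z(0.00417) = -2.638
d' = 0.471 − (-2.638) = 3.109

d′ = 3.11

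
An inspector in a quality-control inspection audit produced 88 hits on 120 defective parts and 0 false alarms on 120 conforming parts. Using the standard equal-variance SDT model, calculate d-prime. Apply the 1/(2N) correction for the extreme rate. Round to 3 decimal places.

d-prime = 3.261

The false-alarm rate is 0/120 = 0, so apply the 1/(2N) correction: FA → 1/(2·120) = 0.00417.
z(H) = z(0.73333) = 0.6229
z(FA) = z(0.00417) = -2.6380
d' = 0.6229 − (-2.6380) = 3.2609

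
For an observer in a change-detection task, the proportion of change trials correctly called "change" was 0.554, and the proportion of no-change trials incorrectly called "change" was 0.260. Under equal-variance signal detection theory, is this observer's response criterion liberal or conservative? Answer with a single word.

z(H) = 0.136, z(FA) = -0.643
c = −½·(z(H) + z(FA)) = 0.2535
c > 0 → conservative criterion (biased toward responding “no”).

conservative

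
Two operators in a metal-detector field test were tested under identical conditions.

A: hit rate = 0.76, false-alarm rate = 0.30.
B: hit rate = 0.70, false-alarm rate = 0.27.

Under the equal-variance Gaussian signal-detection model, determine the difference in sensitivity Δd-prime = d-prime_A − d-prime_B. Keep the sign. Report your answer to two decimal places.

Δd-prime = 0.09

A: z(0.76) = 0.706, z(0.30) = -0.524, d' = 1.230
B: z(0.70) = 0.524, z(0.27) = -0.613, d' = 1.137
Δd' = d'_A − d'_B = 1.230 − 1.137 = 0.093
A has the higher sensitivity.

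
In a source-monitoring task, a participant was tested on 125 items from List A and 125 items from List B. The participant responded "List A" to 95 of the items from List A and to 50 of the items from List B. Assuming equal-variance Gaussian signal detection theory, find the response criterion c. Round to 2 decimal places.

H = 95/125 = 0.7600
FA = 50/125 = 0.4000
z(H) = z(0.7600) = 0.7063
z(FA) = z(0.4000) = -0.2533
c = −½·[z(H) + z(FA)] = −0.5 × (0.7063 + (-0.2533)) = -0.2265
c < 0: the participant has a liberal response bias.

c = -0.23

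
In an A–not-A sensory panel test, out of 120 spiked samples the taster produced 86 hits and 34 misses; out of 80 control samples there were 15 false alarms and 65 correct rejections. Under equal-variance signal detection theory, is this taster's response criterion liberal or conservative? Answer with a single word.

conservative

z(H) = 0.573, z(FA) = -0.887
c = −½·(z(H) + z(FA)) = 0.157
c > 0 → conservative criterion (biased toward responding “no”).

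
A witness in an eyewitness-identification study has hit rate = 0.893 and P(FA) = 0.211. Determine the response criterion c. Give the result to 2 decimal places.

z(H) = 1.2426
z(FA) = -0.8030
c = −½·[z(H) + z(FA)] = −0.5 × (1.2426 + (-0.8030)) = -0.2198

c = -0.22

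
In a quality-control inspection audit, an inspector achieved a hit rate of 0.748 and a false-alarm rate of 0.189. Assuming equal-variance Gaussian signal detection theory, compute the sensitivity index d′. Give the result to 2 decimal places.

Φ⁻¹(H) = 0.6682
Φ⁻¹(FA) = -0.8816
d' = z(H) − z(FA) = 0.6682 − (-0.8816) = 1.5498

d′ = 1.55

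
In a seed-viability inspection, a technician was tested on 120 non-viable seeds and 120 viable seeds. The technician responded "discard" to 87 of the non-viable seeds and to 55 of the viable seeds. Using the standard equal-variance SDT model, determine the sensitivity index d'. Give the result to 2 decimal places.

H = 87/120 = 0.7250
FA = 55/120 = 0.4583
z(H) = z(0.7250) = 0.5978
z(FA) = z(0.4583) = -0.1047
d' = z(H) − z(FA) = 0.5978 − (-0.1047) = 0.7025

d' = 0.70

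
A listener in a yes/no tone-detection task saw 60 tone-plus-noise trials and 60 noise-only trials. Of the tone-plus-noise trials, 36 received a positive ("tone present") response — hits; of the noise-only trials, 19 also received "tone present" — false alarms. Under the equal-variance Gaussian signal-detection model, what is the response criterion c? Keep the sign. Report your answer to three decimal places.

c = 0.112

H = 36/60 = 0.6000
FA = 19/60 = 0.3167
Φ⁻¹(H) = Φ⁻¹(0.6000) = 0.2533
Φ⁻¹(FA) = Φ⁻¹(0.3167) = -0.4769
c = −½·[z(H) + z(FA)] = −0.5 × (0.2533 + (-0.4769)) = 0.1118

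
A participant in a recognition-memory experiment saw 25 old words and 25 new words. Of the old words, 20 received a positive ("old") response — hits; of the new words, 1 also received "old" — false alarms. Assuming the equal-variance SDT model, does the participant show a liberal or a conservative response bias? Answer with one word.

z(H) = 0.842, z(FA) = -1.751
c = −½·(z(H) + z(FA)) = 0.4545
c > 0 → conservative criterion (biased toward responding “no”).

conservative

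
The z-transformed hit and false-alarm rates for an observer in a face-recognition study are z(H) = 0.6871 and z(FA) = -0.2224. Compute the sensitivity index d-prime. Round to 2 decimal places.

d-prime = 0.91

d' = z(H) − z(FA) = 0.6871 − (-0.2224) = 0.9095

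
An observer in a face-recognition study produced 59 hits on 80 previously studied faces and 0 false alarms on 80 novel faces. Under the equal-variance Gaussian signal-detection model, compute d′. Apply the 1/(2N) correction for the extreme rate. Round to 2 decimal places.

d′ = 3.13

The false-alarm rate is 0/80 = 0, so apply the 1/(2N) correction: FA → 1/(2·80) = 0.00625.
z(H) = z(0.73750) = 0.636
z(FA) = z(0.00625) = -2.498
d' = 0.636 − (-2.498) = 3.134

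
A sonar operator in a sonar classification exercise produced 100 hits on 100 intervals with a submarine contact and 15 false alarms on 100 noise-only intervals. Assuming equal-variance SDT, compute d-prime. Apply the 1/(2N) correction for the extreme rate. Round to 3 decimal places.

The hit rate is 100/100 = 1, so apply the 1/(2N) correction: H → 1 − 1/(2·100) = 0.99500.
z(H) = z(0.99500) = 2.5758
z(FA) = z(0.15000) = -1.0364
d' = 2.5758 − (-1.0364) = 3.6122

d-prime = 3.612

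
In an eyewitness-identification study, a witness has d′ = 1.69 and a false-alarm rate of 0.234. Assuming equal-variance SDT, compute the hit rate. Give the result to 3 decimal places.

z(false-alarm rate) = z(0.234) = -0.7257
z(H) = z(FA) + d' = -0.7257 + 1.69 = 0.9643
hit rate = Φ(0.9643) = 0.8326

hit rate = 0.833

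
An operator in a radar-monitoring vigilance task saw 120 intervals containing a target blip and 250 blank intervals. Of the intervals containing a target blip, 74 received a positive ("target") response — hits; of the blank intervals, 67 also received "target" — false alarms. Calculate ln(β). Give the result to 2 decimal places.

ln β = 0.15

H = 74/120 = 0.6167
FA = 67/250 = 0.2680
Φ⁻¹(H) = 0.297
Φ⁻¹(FA) = -0.619
ln β = −½·[z(H)² − z(FA)²] = −0.5 × (0.088 − 0.383) = 0.1475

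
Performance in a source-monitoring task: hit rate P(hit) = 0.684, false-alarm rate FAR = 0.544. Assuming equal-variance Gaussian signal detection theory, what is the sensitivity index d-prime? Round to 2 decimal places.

z(0.684) = 0.4789, z(0.544) = 0.1105
d' = z(H) − z(FA) = 0.4789 − 0.1105 = 0.3684

d-prime = 0.37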